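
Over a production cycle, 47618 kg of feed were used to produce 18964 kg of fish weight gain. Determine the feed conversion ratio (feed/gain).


FCR = feed consumed / weight gained
FCR = 47618 kg / 18964 kg = 2.51097

2.51097


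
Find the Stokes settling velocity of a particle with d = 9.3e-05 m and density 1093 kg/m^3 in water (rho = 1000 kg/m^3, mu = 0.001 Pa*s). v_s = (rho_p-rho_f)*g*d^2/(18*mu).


Density difference: rho_p - rho_f = 1093 - 1000 = 93 kg/m^3
d^2 = (9.3e-05)^2 = 8.649e-09 m^2
Numerator = (rho_p - rho_f) * g * d^2 = 93 * 9.81 * 8.649e-09 = 7.8907422e-06
Denominator = 18 * mu = 18 * 0.001 = 0.018
v_s = 7.8907422e-06 / 0.018 = 4.38375e-04 m/s
Check: Re = rho_f * v_s * d / mu = 1000 * 4.38375e-04 * 9.3e-05 / 0.001 = 0.0408 < 1, so Stokes' law applies.

4.38375e-04 m/s


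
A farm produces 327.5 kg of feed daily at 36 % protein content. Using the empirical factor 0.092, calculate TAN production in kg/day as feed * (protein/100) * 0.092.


Protein in feed = 327.5 * 36/100 = 117.9 kg/day
TAN = protein * 0.092 = 117.9 * 0.092 = 10.8468 kg/day

10.8468 kg/day


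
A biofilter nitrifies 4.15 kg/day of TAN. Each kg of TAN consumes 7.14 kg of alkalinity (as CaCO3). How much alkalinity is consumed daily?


Alkalinity factor: 7.14 kg CaCO3 consumed per kg TAN nitrified
alk = 4.15 kg TAN * 7.14 = 29.631 kg CaCO3/day

29.631 kg CaCO3/day


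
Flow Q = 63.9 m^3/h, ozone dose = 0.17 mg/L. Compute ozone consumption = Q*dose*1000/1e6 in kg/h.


O3 demand (mg/h) = Q * dose * 1000 = 63.9 * 0.17 * 1000 = 10863 mg/h
Convert mg to kg: 10863 / 1e6 = 0.010863 kg/h

0.010863 kg/h


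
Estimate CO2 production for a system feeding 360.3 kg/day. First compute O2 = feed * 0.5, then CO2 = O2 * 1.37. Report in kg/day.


O2 = 360.3 * 0.5 = 180.15
CO2 = 180.15 * 1.37 = 246.8055

246.8055 kg/day


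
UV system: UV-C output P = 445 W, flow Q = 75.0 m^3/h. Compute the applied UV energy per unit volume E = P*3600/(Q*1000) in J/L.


Energy delivered per hour = 445 W * 3600 s = 1602000 J/h
Volume treated per hour = 75.0 m^3/h * 1000 = 75000 L/h
dose = 1602000 / 75000 = 21.36 J/L

21.36 J/L


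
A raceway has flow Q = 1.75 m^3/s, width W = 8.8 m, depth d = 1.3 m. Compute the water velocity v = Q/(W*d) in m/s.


Cross-sectional area = W * d = 8.8 * 1.3 = 11.44 m^2
Velocity = Q / A = 1.75 / 11.44 = 0.152972 m/s

0.152972 m/s


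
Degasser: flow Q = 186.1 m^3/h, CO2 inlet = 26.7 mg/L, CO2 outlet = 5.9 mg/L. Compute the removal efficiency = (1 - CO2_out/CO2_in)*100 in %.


CO2_out / CO2_in = 5.9 / 26.7 = 0.22097378
Fraction remaining = 0.22097378
efficiency = (1 - 0.22097378) * 100 = 77.9026 %

77.9026 %


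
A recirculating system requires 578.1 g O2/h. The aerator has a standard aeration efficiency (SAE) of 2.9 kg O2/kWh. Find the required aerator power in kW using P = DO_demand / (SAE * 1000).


SAE in g O2/kWh = 2.9 * 1000 = 2900 g/kWh
P = DO_demand / SAE_g = 578.1 / 2900 = 0.199345 kW

0.199345 kW


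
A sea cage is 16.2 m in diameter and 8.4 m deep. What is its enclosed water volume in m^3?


r = d/2 = 16.2/2 = 8.1 m
Base area = pi*r^2 = pi*8.1^2 = 206.11989 m^2
Volume = 206.11989 * 8.4 = 1731.41 m^3

1731.41 m^3


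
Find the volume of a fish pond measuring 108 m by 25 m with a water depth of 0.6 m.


Base area = L * W = 108 * 25 = 2700 m^2
Volume = area * depth = 2700 * 0.6 = 1620 m^3

1620 m^3


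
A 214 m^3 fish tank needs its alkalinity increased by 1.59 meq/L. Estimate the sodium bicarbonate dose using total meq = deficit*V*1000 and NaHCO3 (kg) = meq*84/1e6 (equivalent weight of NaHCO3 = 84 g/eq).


Tank volume in L = 214 m^3 * 1000 = 214000 L
Total meq required = 1.59 meq/L * 214000 L = 340260 meq
NaHCO3 mass = 340260 meq * 84 mg/meq / 1e6 = 28.5818 kg

28.5818 kg


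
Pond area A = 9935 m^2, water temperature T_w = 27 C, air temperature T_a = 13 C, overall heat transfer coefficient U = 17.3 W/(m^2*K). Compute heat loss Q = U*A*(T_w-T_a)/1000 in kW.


Temperature difference dT = 27 - 13 = 14 K
Heat loss (W) = U * A * dT = 17.3 * 9935 * 14 = 2406257 W
Convert to kW: 2406257 / 1000 = 2406.257 kW

2406.257 kW


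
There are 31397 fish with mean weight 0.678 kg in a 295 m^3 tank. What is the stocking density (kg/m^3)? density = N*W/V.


Total biomass = 31397 fish * 0.678 kg = 21287.166 kg
Density = total biomass / volume = 21287.166 / 295 = 72.1599 kg/m^3

72.1599 kg/m^3


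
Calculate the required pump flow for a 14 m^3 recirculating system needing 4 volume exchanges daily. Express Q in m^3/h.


Daily recirculation volume = 14 m^3 * 4 = 56 m^3/day
Flow rate Q = daily volume / 24 h = 56 / 24 = 2.33333 m^3/h

2.33333 m^3/h


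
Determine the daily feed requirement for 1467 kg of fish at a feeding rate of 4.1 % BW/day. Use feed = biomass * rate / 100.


Feeding rate fraction = 4.1% / 100 = 0.041
Daily feed = 1467 kg * 0.041 = 60.147 kg/day

60.147 kg/day


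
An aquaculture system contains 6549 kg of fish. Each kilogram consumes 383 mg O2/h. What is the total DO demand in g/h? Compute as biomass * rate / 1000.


Total O2 consumption (mg/h) = 6549 kg * 383 mg/(kg*h) = 2508267 mg/h
Convert to g/h: 2508267 / 1000 = 2508.267 g/h

2508.267 g/h


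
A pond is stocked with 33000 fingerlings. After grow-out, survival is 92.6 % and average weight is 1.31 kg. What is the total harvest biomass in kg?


Survivors = 33000 * 92.6/100 = 30558 fish
Harvest biomass = survivors * W_f = 30558 * 1.31 = 40030.98 kg

40030.98 kg


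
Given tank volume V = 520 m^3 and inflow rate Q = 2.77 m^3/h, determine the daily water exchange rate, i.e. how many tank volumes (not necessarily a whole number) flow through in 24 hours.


Daily flow volume = 2.77 m^3/h * 24 h = 66.48 m^3/day
Exchanges = daily flow / tank volume = 66.48 / 520 = 0.127846 exchanges/day

0.127846 exchanges/day


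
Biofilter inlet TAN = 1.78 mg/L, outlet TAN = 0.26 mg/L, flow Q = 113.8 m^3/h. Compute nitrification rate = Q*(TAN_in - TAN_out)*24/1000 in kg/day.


Concentration drop: TAN_in - TAN_out = 1.78 - 0.26 = 1.52 mg/L
Hourly TAN removed = Q * dTAN = 113.8 m^3/h * 1.52 mg/L = 172.976 g/h  (m^3/h * mg/L = g/h)
Daily TAN removed = 172.976 * 24 = 4151.424 g/day
Convert to kg/day: 4151.424 / 1000 = 4.151424 kg/day

4.151424 kg/day


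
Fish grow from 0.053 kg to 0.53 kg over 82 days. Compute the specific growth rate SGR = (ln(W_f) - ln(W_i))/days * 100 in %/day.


ln(W_f) = ln(0.53) = -0.63487827
ln(W_i) = ln(0.053) = -2.9374634
ln(W_f) - ln(W_i) = -0.63487827 - -2.9374634 = 2.3025851
SGR = 2.3025851 / 82 * 100 = 2.80803 %/day

2.80803 %/day


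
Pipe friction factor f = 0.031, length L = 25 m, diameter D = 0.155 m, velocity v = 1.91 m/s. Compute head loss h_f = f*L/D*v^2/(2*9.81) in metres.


v^2 = 1.91^2 = 3.6481 m^2/s^2
L/D = 25/0.155 = 161.29032
h_f = f*(L/D)*v^2/(2g) = 0.031 * 161.29032 * 3.6481 / 19.62 = 0.929689 m

0.929689 m


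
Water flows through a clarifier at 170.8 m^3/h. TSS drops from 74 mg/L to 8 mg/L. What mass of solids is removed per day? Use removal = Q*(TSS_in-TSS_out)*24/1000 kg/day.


Concentration drop: TSS_in - TSS_out = 74 - 8 = 66 mg/L
Hourly solids removed = Q * dTSS = 170.8 m^3/h * 66 mg/L = 11272.8 g/h  (m^3/h * mg/L = g/h)
Daily solids removed = 11272.8 * 24 = 270547.2 g/day
Convert g to kg: 270547.2 / 1000 = 270.5472 kg/day

270.5472 kg/day


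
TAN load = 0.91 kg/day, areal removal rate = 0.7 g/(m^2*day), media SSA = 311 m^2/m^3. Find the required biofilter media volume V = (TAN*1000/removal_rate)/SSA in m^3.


A = 0.91*1000 / 0.7 = 1300 m^2
V = 1300 / 311 = 4.18006

4.18006 m^3


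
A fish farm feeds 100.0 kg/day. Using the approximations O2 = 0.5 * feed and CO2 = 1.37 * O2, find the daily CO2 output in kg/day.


O2 = 100.0 * 0.5 = 50
CO2 = 50 * 1.37 = 68.5

68.5 kg/day


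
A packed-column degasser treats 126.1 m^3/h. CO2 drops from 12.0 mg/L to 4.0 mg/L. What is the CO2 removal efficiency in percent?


CO2_out / CO2_in = 4.0 / 12.0 = 0.33333333
Fraction remaining = 0.33333333
efficiency = (1 - 0.33333333) * 100 = 66.6667 %

66.6667 %


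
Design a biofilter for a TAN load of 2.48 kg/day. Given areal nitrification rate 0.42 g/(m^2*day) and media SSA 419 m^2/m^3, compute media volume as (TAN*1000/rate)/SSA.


A = 2.48*1000 / 0.42 = 5904.7619 m^2
V = 5904.7619 / 419 = 14.0925

14.0925 m^3


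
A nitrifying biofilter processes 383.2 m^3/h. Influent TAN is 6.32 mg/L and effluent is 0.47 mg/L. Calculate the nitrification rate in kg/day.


Concentration drop: TAN_in - TAN_out = 6.32 - 0.47 = 5.85 mg/L
Hourly TAN removed = Q * dTAN = 383.2 m^3/h * 5.85 mg/L = 2241.72 g/h  (m^3/h * mg/L = g/h)
Daily TAN removed = 2241.72 * 24 = 53801.28 g/day
Convert to kg/day: 53801.28 / 1000 = 53.80128 kg/day

53.80128 kg/day


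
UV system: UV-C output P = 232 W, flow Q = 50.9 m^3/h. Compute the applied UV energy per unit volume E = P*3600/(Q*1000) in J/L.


Energy delivered per hour = 232 W * 3600 s = 835200 J/h
Volume treated per hour = 50.9 m^3/h * 1000 = 50900 L/h
dose = 835200 / 50900 = 16.4086 J/L

16.4086 J/L


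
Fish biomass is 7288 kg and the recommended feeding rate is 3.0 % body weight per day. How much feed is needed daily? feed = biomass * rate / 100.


Feeding rate fraction = 3.0% / 100 = 0.03
Daily feed = 7288 kg * 0.03 = 218.64 kg/day

218.64 kg/day


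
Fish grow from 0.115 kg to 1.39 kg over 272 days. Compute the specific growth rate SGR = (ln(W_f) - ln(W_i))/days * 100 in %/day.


ln(W_f) = ln(1.39) = 0.32930375
ln(W_i) = ln(0.115) = -2.1628232
ln(W_f) - ln(W_i) = 0.32930375 - -2.1628232 = 2.492127
SGR = 2.492127 / 272 * 100 = 0.916223 %/day

0.916223 %/day


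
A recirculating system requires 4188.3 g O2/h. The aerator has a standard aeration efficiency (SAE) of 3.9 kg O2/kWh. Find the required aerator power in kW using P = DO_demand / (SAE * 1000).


SAE in g O2/kWh = 3.9 * 1000 = 3900 g/kWh
P = DO_demand / SAE_g = 4188.3 / 3900 = 1.07392 kW

1.07392 kW


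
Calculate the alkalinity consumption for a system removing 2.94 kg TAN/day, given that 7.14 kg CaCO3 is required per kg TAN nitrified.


Alkalinity factor: 7.14 kg CaCO3 consumed per kg TAN nitrified
alk = 2.94 kg TAN * 7.14 = 20.9916 kg CaCO3/day

20.9916 kg CaCO3/day


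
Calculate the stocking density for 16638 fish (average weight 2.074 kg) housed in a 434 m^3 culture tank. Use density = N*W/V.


Total biomass = 16638 fish * 2.074 kg = 34507.212 kg
Density = total biomass / volume = 34507.212 / 434 = 79.5097 kg/m^3

79.5097 kg/m^3


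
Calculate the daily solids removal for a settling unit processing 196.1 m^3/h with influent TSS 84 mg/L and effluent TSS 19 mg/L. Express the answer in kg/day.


Concentration drop: TSS_in - TSS_out = 84 - 19 = 65 mg/L
Hourly solids removed = Q * dTSS = 196.1 m^3/h * 65 mg/L = 12746.5 g/h  (m^3/h * mg/L = g/h)
Daily solids removed = 12746.5 * 24 = 305916 g/day
Convert g to kg: 305916 / 1000 = 305.916 kg/day

305.916 kg/day


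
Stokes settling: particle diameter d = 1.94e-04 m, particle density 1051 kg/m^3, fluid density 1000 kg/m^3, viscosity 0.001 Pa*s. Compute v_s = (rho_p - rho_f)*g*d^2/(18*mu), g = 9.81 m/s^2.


Density difference: rho_p - rho_f = 1051 - 1000 = 51 kg/m^3
d^2 = (1.94e-04)^2 = 3.7636e-08 m^2
Numerator = (rho_p - rho_f) * g * d^2 = 51 * 9.81 * 3.7636e-08 = 1.8829667e-05
Denominator = 18 * mu = 18 * 0.001 = 0.018
v_s = 1.8829667e-05 / 0.018 = 0.00104609 m/s
Check: Re = rho_f * v_s * d / mu = 1000 * 0.00104609 * 1.94e-04 / 0.001 = 0.203 < 1, so Stokes' law applies.

0.00104609 m/s


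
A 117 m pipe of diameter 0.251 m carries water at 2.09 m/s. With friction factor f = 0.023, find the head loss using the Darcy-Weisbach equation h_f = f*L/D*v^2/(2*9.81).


v^2 = 2.09^2 = 4.3681 m^2/s^2
L/D = 117/0.251 = 466.13546
h_f = f*(L/D)*v^2/(2g) = 0.023 * 466.13546 * 4.3681 / 19.62 = 2.3869 m

2.3869 m


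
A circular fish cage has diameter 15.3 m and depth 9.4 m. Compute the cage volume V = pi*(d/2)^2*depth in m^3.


r = d/2 = 15.3/2 = 7.65 m
Base area = pi*r^2 = pi*7.65^2 = 183.85386 m^2
Volume = 183.85386 * 9.4 = 1728.23 m^3

1728.23 m^3


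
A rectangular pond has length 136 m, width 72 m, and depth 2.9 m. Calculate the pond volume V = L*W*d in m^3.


Base area = L * W = 136 * 72 = 9792 m^2
Volume = area * depth = 9792 * 2.9 = 28396.8 m^3

28396.8 m^3


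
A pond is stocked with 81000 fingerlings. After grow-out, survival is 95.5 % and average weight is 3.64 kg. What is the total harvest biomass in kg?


Survivors = 81000 * 95.5/100 = 77355 fish
Harvest biomass = survivors * W_f = 77355 * 3.64 = 281572.2 kg

281572.2 kg


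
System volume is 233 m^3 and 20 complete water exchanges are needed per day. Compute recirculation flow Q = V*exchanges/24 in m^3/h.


Daily recirculation volume = 233 m^3 * 20 = 4660 m^3/day
Flow rate Q = daily volume / 24 h = 4660 / 24 = 194.167 m^3/h

194.167 m^3/h


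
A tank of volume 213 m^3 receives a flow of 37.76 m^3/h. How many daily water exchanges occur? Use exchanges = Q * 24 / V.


Daily flow volume = 37.76 m^3/h * 24 h = 906.24 m^3/day
Exchanges = daily flow / tank volume = 906.24 / 213 = 4.25465 exchanges/day

4.25465 exchanges/day


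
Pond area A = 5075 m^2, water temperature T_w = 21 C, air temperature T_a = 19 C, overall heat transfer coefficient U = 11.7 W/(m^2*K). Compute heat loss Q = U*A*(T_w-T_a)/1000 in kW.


Temperature difference dT = 21 - 19 = 2 K
Heat loss (W) = U * A * dT = 11.7 * 5075 * 2 = 118755 W
Convert to kW: 118755 / 1000 = 118.755 kW

118.755 kW


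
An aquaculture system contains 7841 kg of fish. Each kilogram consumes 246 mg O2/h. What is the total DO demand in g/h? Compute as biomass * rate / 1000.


Total O2 consumption (mg/h) = 7841 kg * 246 mg/(kg*h) = 1928886 mg/h
Convert to g/h: 1928886 / 1000 = 1928.886 g/h

1928.886 g/h


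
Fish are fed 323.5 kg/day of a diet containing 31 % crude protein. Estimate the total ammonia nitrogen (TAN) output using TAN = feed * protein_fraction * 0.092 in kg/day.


Protein in feed = 323.5 * 31/100 = 100.285 kg/day
TAN = protein * 0.092 = 100.285 * 0.092 = 9.22622 kg/day

9.22622 kg/day


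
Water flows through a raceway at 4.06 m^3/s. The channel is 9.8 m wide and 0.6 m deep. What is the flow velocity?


Cross-sectional area = W * d = 9.8 * 0.6 = 5.88 m^2
Velocity = Q / A = 4.06 / 5.88 = 0.690476 m/s

0.690476 m/s


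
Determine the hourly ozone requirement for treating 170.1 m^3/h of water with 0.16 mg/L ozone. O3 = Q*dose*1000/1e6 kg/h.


O3 demand (mg/h) = Q * dose * 1000 = 170.1 * 0.16 * 1000 = 27216 mg/h
Convert mg to kg: 27216 / 1e6 = 0.027216 kg/h

0.027216 kg/h


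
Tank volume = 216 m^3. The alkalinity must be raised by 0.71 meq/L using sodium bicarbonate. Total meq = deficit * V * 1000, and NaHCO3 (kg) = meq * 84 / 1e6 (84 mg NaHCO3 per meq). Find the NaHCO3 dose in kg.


Tank volume in L = 216 m^3 * 1000 = 216000 L
Total meq required = 0.71 meq/L * 216000 L = 153360 meq
NaHCO3 mass = 153360 meq * 84 mg/meq / 1e6 = 12.8822 kg

12.8822 kg


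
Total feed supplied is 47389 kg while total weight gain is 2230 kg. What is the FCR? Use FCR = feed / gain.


FCR = feed consumed / weight gained
FCR = 47389 kg / 2230 kg = 21.2507

21.2507


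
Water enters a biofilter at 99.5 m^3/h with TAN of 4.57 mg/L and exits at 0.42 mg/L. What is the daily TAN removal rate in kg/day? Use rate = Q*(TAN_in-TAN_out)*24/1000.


Concentration drop: TAN_in - TAN_out = 4.57 - 0.42 = 4.15 mg/L
Hourly TAN removed = Q * dTAN = 99.5 m^3/h * 4.15 mg/L = 412.925 g/h  (m^3/h * mg/L = g/h)
Daily TAN removed = 412.925 * 24 = 9910.2 g/day
Convert to kg/day: 9910.2 / 1000 = 9.9102 kg/day

9.9102 kg/day


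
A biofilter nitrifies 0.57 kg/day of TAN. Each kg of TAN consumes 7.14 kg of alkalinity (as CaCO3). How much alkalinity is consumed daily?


Alkalinity factor: 7.14 kg CaCO3 consumed per kg TAN nitrified
alk = 0.57 kg TAN * 7.14 = 4.0698 kg CaCO3/day

4.0698 kg CaCO3/day


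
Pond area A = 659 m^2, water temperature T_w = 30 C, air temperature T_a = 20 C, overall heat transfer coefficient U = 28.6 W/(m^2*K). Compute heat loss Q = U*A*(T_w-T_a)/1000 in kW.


Temperature difference dT = 30 - 20 = 10 K
Heat loss (W) = U * A * dT = 28.6 * 659 * 10 = 188474 W
Convert to kW: 188474 / 1000 = 188.474 kW

188.474 kW


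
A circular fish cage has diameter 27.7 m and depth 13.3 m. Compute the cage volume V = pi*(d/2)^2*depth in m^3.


r = d/2 = 27.7/2 = 13.85 m
Base area = pi*r^2 = pi*13.85^2 = 602.62816 m^2
Volume = 602.62816 * 13.3 = 8014.95 m^3

8014.95 m^3


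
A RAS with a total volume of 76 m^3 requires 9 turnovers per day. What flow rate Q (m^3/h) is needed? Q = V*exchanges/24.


Daily recirculation volume = 76 m^3 * 9 = 684 m^3/day
Flow rate Q = daily volume / 24 h = 684 / 24 = 28.5 m^3/h

28.5 m^3/h


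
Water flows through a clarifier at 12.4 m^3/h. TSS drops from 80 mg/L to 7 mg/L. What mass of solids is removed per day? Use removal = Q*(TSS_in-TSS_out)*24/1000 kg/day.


Concentration drop: TSS_in - TSS_out = 80 - 7 = 73 mg/L
Hourly solids removed = Q * dTSS = 12.4 m^3/h * 73 mg/L = 905.2 g/h  (m^3/h * mg/L = g/h)
Daily solids removed = 905.2 * 24 = 21724.8 g/day
Convert g to kg: 21724.8 / 1000 = 21.7248 kg/day

21.7248 kg/day


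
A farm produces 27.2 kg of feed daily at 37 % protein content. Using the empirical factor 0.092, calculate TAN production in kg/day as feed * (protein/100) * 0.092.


Protein in feed = 27.2 * 37/100 = 10.064 kg/day
TAN = protein * 0.092 = 10.064 * 0.092 = 0.925888 kg/day

0.925888 kg/day


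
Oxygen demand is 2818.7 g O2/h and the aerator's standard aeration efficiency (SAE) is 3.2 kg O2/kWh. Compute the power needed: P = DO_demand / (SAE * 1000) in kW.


SAE in g O2/kWh = 3.2 * 1000 = 3200 g/kWh
P = DO_demand / SAE_g = 2818.7 / 3200 = 0.880844 kW

0.880844 kW


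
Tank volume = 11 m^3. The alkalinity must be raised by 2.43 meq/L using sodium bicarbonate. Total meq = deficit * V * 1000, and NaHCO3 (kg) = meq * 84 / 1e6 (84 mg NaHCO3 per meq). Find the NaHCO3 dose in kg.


Tank volume in L = 11 m^3 * 1000 = 11000 L
Total meq required = 2.43 meq/L * 11000 L = 26730 meq
NaHCO3 mass = 26730 meq * 84 mg/meq / 1e6 = 2.24532 kg

2.24532 kg


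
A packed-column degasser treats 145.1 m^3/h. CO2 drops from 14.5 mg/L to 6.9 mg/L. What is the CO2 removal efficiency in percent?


CO2_out / CO2_in = 6.9 / 14.5 = 0.47586207
Fraction remaining = 0.47586207
efficiency = (1 - 0.47586207) * 100 = 52.4138 %

52.4138 %


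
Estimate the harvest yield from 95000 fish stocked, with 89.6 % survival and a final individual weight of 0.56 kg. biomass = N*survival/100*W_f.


Survivors = 95000 * 89.6/100 = 85120 fish
Harvest biomass = survivors * W_f = 85120 * 0.56 = 47667.2 kg

47667.2 kg


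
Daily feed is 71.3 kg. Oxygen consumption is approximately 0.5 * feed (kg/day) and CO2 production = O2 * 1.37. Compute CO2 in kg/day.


O2 = 71.3 * 0.5 = 35.65
CO2 = 35.65 * 1.37 = 48.8405

48.8405 kg/day


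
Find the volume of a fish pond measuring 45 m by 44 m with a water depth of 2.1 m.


Base area = L * W = 45 * 44 = 1980 m^2
Volume = area * depth = 1980 * 2.1 = 4158 m^3

4158 m^3


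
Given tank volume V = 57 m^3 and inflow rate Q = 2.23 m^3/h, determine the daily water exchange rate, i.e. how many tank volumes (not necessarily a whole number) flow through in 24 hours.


Daily flow volume = 2.23 m^3/h * 24 h = 53.52 m^3/day
Exchanges = daily flow / tank volume = 53.52 / 57 = 0.938947 exchanges/day

0.938947 exchanges/day


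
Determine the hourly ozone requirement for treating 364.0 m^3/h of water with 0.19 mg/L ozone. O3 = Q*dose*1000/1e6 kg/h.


O3 demand (mg/h) = Q * dose * 1000 = 364.0 * 0.19 * 1000 = 69160 mg/h
Convert mg to kg: 69160 / 1e6 = 0.06916 kg/h

0.06916 kg/h


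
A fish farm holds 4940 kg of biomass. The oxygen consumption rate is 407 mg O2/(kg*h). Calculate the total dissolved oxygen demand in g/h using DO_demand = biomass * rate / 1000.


Total O2 consumption (mg/h) = 4940 kg * 407 mg/(kg*h) = 2010580 mg/h
Convert to g/h: 2010580 / 1000 = 2010.58 g/h

2010.58 g/h


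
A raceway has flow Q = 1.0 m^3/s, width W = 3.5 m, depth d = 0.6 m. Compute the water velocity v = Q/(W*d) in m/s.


Cross-sectional area = W * d = 3.5 * 0.6 = 2.1 m^2
Velocity = Q / A = 1.0 / 2.1 = 0.47619 m/s

0.47619 m/s


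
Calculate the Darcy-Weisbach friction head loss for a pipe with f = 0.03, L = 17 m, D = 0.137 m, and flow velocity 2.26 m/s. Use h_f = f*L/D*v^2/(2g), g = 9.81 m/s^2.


v^2 = 2.26^2 = 5.1076 m^2/s^2
L/D = 17/0.137 = 124.08759
h_f = f*(L/D)*v^2/(2g) = 0.03 * 124.08759 * 5.1076 / 19.62 = 0.969098 m

0.969098 m


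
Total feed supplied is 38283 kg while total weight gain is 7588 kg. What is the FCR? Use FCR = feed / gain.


FCR = feed consumed / weight gained
FCR = 38283 kg / 7588 kg = 5.0452

5.0452


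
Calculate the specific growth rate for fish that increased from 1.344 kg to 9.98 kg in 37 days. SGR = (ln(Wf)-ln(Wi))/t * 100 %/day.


ln(W_f) = ln(9.98) = 2.3005831
ln(W_i) = ln(1.344) = 0.29565024
ln(W_f) - ln(W_i) = 2.3005831 - 0.29565024 = 2.0049329
SGR = 2.0049329 / 37 * 100 = 5.41874 %/day

5.41874 %/day


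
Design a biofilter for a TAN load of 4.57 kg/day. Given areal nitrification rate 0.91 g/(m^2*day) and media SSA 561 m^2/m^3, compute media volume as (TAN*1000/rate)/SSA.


A = 4.57*1000 / 0.91 = 5021.978 m^2
V = 5021.978 / 561 = 8.95183

8.95183 m^3


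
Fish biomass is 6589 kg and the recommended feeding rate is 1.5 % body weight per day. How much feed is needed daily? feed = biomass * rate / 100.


Feeding rate fraction = 1.5% / 100 = 0.015
Daily feed = 6589 kg * 0.015 = 98.835 kg/day

98.835 kg/day


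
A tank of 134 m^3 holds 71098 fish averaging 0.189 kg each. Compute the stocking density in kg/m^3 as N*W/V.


Total biomass = 71098 fish * 0.189 kg = 13437.522 kg
Density = total biomass / volume = 13437.522 / 134 = 100.28 kg/m^3

100.28 kg/m^3


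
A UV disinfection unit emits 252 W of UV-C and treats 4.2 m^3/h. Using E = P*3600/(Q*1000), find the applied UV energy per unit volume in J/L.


Energy delivered per hour = 252 W * 3600 s = 907200 J/h
Volume treated per hour = 4.2 m^3/h * 1000 = 4200 L/h
dose = 907200 / 4200 = 216 J/L

216 J/L


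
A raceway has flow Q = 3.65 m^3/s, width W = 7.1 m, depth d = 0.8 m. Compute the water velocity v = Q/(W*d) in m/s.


Cross-sectional area = W * d = 7.1 * 0.8 = 5.68 m^2
Velocity = Q / A = 3.65 / 5.68 = 0.642606 m/s

0.642606 m/s


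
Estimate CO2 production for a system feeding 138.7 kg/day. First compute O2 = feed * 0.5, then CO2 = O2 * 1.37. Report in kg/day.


O2 = 138.7 * 0.5 = 69.35
CO2 = 69.35 * 1.37 = 95.0095

95.0095 kg/day


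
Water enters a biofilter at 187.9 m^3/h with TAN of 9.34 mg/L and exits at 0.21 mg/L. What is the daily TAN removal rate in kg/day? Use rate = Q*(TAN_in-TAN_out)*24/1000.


Concentration drop: TAN_in - TAN_out = 9.34 - 0.21 = 9.13 mg/L
Hourly TAN removed = Q * dTAN = 187.9 m^3/h * 9.13 mg/L = 1715.527 g/h  (m^3/h * mg/L = g/h)
Daily TAN removed = 1715.527 * 24 = 41172.648 g/day
Convert to kg/day: 41172.648 / 1000 = 41.172648 kg/day

41.172648 kg/day


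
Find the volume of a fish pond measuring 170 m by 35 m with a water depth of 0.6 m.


Base area = L * W = 170 * 35 = 5950 m^2
Volume = area * depth = 5950 * 0.6 = 3570 m^3

3570 m^3


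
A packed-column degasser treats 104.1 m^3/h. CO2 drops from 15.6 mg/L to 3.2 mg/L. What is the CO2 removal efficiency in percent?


CO2_out / CO2_in = 3.2 / 15.6 = 0.20512821
Fraction remaining = 0.20512821
efficiency = (1 - 0.20512821) * 100 = 79.4872 %

79.4872 %


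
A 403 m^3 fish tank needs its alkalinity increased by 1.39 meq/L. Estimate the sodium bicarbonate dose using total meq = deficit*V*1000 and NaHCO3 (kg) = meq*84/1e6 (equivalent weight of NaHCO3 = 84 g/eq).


Tank volume in L = 403 m^3 * 1000 = 403000 L
Total meq required = 1.39 meq/L * 403000 L = 560170 meq
NaHCO3 mass = 560170 meq * 84 mg/meq / 1e6 = 47.0543 kg

47.0543 kg


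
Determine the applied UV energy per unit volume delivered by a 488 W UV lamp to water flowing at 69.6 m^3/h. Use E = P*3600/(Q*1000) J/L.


Energy delivered per hour = 488 W * 3600 s = 1756800 J/h
Volume treated per hour = 69.6 m^3/h * 1000 = 69600 L/h
dose = 1756800 / 69600 = 25.2414 J/L

25.2414 J/L


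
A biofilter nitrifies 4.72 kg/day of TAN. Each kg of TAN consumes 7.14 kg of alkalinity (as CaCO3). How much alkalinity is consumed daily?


Alkalinity factor: 7.14 kg CaCO3 consumed per kg TAN nitrified
alk = 4.72 kg TAN * 7.14 = 33.7008 kg CaCO3/day

33.7008 kg CaCO3/day


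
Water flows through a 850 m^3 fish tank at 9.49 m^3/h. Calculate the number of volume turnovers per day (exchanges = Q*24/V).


Daily flow volume = 9.49 m^3/h * 24 h = 227.76 m^3/day
Exchanges = daily flow / tank volume = 227.76 / 850 = 0.267953 exchanges/day

0.267953 exchanges/day


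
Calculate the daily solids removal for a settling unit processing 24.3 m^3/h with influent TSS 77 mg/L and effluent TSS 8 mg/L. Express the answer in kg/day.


Concentration drop: TSS_in - TSS_out = 77 - 8 = 69 mg/L
Hourly solids removed = Q * dTSS = 24.3 m^3/h * 69 mg/L = 1676.7 g/h  (m^3/h * mg/L = g/h)
Daily solids removed = 1676.7 * 24 = 40240.8 g/day
Convert g to kg: 40240.8 / 1000 = 40.2408 kg/day

40.2408 kg/day


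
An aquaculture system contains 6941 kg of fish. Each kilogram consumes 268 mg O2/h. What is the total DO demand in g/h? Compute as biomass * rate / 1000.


Total O2 consumption (mg/h) = 6941 kg * 268 mg/(kg*h) = 1860188 mg/h
Convert to g/h: 1860188 / 1000 = 1860.188 g/h

1860.188 g/h


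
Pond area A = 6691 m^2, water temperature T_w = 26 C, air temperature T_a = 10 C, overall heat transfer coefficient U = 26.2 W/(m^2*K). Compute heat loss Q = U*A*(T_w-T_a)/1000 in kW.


Temperature difference dT = 26 - 10 = 16 K
Heat loss (W) = U * A * dT = 26.2 * 6691 * 16 = 2804867.2 W
Convert to kW: 2804867.2 / 1000 = 2804.8672 kW

2804.8672 kW


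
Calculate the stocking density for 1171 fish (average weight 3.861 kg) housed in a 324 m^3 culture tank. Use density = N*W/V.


Total biomass = 1171 fish * 3.861 kg = 4521.231 kg
Density = total biomass / volume = 4521.231 / 324 = 13.9544 kg/m^3

13.9544 kg/m^3


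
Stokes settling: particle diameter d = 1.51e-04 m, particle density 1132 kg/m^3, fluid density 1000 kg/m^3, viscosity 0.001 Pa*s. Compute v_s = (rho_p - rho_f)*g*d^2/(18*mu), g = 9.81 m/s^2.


Density difference: rho_p - rho_f = 1132 - 1000 = 132 kg/m^3
d^2 = (1.51e-04)^2 = 2.2801e-08 m^2
Numerator = (rho_p - rho_f) * g * d^2 = 132 * 9.81 * 2.2801e-08 = 2.9525471e-05
Denominator = 18 * mu = 18 * 0.001 = 0.018
v_s = 2.9525471e-05 / 0.018 = 0.0016403 m/s
Check: Re = rho_f * v_s * d / mu = 1000 * 0.0016403 * 1.51e-04 / 0.001 = 0.248 < 1, so Stokes' law applies.

0.0016403 m/s


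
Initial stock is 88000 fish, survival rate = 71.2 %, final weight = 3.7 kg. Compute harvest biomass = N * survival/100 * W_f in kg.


Survivors = 88000 * 71.2/100 = 62656 fish
Harvest biomass = survivors * W_f = 62656 * 3.7 = 231827.2 kg

231827.2 kg


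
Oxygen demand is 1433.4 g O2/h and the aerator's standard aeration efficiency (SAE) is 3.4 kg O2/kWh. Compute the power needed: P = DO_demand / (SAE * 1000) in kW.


SAE in g O2/kWh = 3.4 * 1000 = 3400 g/kWh
P = DO_demand / SAE_g = 1433.4 / 3400 = 0.421588 kW

0.421588 kW


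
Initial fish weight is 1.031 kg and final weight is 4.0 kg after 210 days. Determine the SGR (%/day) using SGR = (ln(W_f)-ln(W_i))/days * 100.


ln(W_f) = ln(4.0) = 1.3862944
ln(W_i) = ln(1.031) = 0.030529205
ln(W_f) - ln(W_i) = 1.3862944 - 0.030529205 = 1.3557652
SGR = 1.3557652 / 210 * 100 = 0.645602 %/day

0.645602 %/day


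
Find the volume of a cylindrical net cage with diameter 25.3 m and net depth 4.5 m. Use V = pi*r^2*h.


r = d/2 = 25.3/2 = 12.65 m
Base area = pi*r^2 = pi*12.65^2 = 502.72551 m^2
Volume = 502.72551 * 4.5 = 2262.26 m^3

2262.26 m^3


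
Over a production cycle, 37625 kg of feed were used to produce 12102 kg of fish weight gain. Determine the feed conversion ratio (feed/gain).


FCR = feed consumed / weight gained
FCR = 37625 kg / 12102 kg = 3.10899

3.10899


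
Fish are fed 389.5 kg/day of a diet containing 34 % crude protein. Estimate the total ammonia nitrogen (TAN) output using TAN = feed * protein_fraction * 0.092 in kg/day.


Protein in feed = 389.5 * 34/100 = 132.43 kg/day
TAN = protein * 0.092 = 132.43 * 0.092 = 12.18356 kg/day

12.18356 kg/day


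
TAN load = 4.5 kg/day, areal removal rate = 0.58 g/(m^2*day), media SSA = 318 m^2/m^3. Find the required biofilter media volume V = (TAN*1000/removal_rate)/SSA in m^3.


A = 4.5*1000 / 0.58 = 7758.6207 m^2
V = 7758.6207 / 318 = 24.3982

24.3982 m^3


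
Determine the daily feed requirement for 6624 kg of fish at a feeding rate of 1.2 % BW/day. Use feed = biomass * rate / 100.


Feeding rate fraction = 1.2% / 100 = 0.012
Daily feed = 6624 kg * 0.012 = 79.488 kg/day

79.488 kg/day


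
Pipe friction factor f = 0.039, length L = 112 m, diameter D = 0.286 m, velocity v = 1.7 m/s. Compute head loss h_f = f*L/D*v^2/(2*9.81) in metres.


v^2 = 1.7^2 = 2.89 m^2/s^2
L/D = 112/0.286 = 391.60839
h_f = f*(L/D)*v^2/(2g) = 0.039 * 391.60839 * 2.89 / 19.62 = 2.24965 m

2.24965 m


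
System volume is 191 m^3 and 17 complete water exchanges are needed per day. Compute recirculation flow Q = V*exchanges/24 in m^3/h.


Daily recirculation volume = 191 m^3 * 17 = 3247 m^3/day
Flow rate Q = daily volume / 24 h = 3247 / 24 = 135.292 m^3/h

135.292 m^3/h


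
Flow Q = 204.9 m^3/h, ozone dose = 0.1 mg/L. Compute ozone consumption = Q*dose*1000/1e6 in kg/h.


O3 demand (mg/h) = Q * dose * 1000 = 204.9 * 0.1 * 1000 = 20490 mg/h
Convert mg to kg: 20490 / 1e6 = 0.02049 kg/h

0.02049 kg/h


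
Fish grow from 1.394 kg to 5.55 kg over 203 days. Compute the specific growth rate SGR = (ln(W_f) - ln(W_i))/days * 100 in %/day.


ln(W_f) = ln(5.55) = 1.7137979
ln(W_i) = ln(1.394) = 0.33217731
ln(W_f) - ln(W_i) = 1.7137979 - 0.33217731 = 1.3816206
SGR = 1.3816206 / 203 * 100 = 0.680601 %/day

0.680601 %/day


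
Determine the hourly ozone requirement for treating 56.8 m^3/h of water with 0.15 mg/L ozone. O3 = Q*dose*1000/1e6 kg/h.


O3 demand (mg/h) = Q * dose * 1000 = 56.8 * 0.15 * 1000 = 8520 mg/h
Convert mg to kg: 8520 / 1e6 = 0.00852 kg/h

0.00852 kg/h


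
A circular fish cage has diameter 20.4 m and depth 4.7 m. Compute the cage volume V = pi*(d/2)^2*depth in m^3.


r = d/2 = 20.4/2 = 10.2 m
Base area = pi*r^2 = pi*10.2^2 = 326.8513 m^2
Volume = 326.8513 * 4.7 = 1536.2 m^3

1536.2 m^3


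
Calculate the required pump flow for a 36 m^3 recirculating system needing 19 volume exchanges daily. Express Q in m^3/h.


Daily recirculation volume = 36 m^3 * 19 = 684 m^3/day
Flow rate Q = daily volume / 24 h = 684 / 24 = 28.5 m^3/h

28.5 m^3/h


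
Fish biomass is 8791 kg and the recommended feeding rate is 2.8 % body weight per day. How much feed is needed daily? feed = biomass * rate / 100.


Feeding rate fraction = 2.8% / 100 = 0.028
Daily feed = 8791 kg * 0.028 = 246.148 kg/day

246.148 kg/day


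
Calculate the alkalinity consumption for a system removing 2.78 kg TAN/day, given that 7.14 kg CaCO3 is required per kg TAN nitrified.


Alkalinity factor: 7.14 kg CaCO3 consumed per kg TAN nitrified
alk = 2.78 kg TAN * 7.14 = 19.8492 kg CaCO3/day

19.8492 kg CaCO3/day


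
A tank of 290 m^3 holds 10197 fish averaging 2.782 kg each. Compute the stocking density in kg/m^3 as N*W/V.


Total biomass = 10197 fish * 2.782 kg = 28368.054 kg
Density = total biomass / volume = 28368.054 / 290 = 97.8209 kg/m^3

97.8209 kg/m^3


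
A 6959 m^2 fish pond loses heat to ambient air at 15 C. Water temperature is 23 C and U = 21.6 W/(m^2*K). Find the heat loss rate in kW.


Temperature difference dT = 23 - 15 = 8 K
Heat loss (W) = U * A * dT = 21.6 * 6959 * 8 = 1202515.2 W
Convert to kW: 1202515.2 / 1000 = 1202.5152 kW

1202.5152 kW


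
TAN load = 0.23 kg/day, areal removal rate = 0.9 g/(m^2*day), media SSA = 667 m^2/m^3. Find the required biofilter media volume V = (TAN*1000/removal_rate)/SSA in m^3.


A = 0.23*1000 / 0.9 = 255.55556 m^2
V = 255.55556 / 667 = 0.383142

0.383142 m^3


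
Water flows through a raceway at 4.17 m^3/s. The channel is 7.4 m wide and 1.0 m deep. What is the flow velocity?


Cross-sectional area = W * d = 7.4 * 1.0 = 7.4 m^2
Velocity = Q / A = 4.17 / 7.4 = 0.563514 m/s

0.563514 m/s


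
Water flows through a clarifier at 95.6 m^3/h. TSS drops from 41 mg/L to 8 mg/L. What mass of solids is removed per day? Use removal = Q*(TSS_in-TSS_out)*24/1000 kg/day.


Concentration drop: TSS_in - TSS_out = 41 - 8 = 33 mg/L
Hourly solids removed = Q * dTSS = 95.6 m^3/h * 33 mg/L = 3154.8 g/h  (m^3/h * mg/L = g/h)
Daily solids removed = 3154.8 * 24 = 75715.2 g/day
Convert g to kg: 75715.2 / 1000 = 75.7152 kg/day

75.7152 kg/day


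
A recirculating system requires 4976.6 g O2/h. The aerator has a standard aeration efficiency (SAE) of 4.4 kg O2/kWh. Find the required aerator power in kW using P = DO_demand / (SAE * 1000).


SAE in g O2/kWh = 4.4 * 1000 = 4400 g/kWh
P = DO_demand / SAE_g = 4976.6 / 4400 = 1.13105 kW

1.13105 kW


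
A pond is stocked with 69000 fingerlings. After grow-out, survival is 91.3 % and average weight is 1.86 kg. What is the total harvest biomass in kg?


Survivors = 69000 * 91.3/100 = 62997 fish
Harvest biomass = survivors * W_f = 62997 * 1.86 = 117174.42 kg

117174.42 kg


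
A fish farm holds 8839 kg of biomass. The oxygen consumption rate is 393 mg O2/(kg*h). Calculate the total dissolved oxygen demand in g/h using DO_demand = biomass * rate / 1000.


Total O2 consumption (mg/h) = 8839 kg * 393 mg/(kg*h) = 3473727 mg/h
Convert to g/h: 3473727 / 1000 = 3473.727 g/h

3473.727 g/h


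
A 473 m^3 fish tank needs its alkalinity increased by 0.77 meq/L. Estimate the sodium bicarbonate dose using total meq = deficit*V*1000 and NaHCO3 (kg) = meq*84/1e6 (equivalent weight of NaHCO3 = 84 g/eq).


Tank volume in L = 473 m^3 * 1000 = 473000 L
Total meq required = 0.77 meq/L * 473000 L = 364210 meq
NaHCO3 mass = 364210 meq * 84 mg/meq / 1e6 = 30.5936 kg

30.5936 kg


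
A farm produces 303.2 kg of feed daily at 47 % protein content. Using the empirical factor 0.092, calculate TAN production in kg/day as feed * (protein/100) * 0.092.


Protein in feed = 303.2 * 47/100 = 142.504 kg/day
TAN = protein * 0.092 = 142.504 * 0.092 = 13.110368 kg/day

13.110368 kg/day


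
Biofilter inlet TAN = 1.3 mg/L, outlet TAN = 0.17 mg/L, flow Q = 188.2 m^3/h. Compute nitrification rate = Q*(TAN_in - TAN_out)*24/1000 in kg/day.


Concentration drop: TAN_in - TAN_out = 1.3 - 0.17 = 1.13 mg/L
Hourly TAN removed = Q * dTAN = 188.2 m^3/h * 1.13 mg/L = 212.666 g/h  (m^3/h * mg/L = g/h)
Daily TAN removed = 212.666 * 24 = 5103.984 g/day
Convert to kg/day: 5103.984 / 1000 = 5.103984 kg/day

5.103984 kg/day


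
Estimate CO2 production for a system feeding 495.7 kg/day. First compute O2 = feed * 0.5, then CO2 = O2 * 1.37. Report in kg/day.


O2 = 495.7 * 0.5 = 247.85
CO2 = 247.85 * 1.37 = 339.5545

339.5545 kg/day


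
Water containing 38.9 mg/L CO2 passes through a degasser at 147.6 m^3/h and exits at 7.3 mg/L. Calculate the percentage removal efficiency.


CO2_out / CO2_in = 7.3 / 38.9 = 0.18766067
Fraction remaining = 0.18766067
efficiency = (1 - 0.18766067) * 100 = 81.2339 %

81.2339 %


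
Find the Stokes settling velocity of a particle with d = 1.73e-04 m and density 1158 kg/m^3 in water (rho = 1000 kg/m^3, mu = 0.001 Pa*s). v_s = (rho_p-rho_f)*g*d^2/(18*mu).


Density difference: rho_p - rho_f = 1158 - 1000 = 158 kg/m^3
d^2 = (1.73e-04)^2 = 2.9929e-08 m^2
Numerator = (rho_p - rho_f) * g * d^2 = 158 * 9.81 * 2.9929e-08 = 4.6389351e-05
Denominator = 18 * mu = 18 * 0.001 = 0.018
v_s = 4.6389351e-05 / 0.018 = 0.00257719 m/s
Check: Re = rho_f * v_s * d / mu = 1000 * 0.00257719 * 1.73e-04 / 0.001 = 0.446 < 1, so Stokes' law applies.

0.00257719 m/s


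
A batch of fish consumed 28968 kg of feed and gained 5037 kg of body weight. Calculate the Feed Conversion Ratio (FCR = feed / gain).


FCR = feed consumed / weight gained
FCR = 28968 kg / 5037 kg = 5.75104

5.75104


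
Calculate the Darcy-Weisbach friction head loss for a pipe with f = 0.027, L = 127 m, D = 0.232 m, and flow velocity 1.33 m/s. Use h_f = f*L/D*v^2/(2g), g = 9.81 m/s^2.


v^2 = 1.33^2 = 1.7689 m^2/s^2
L/D = 127/0.232 = 547.41379
h_f = f*(L/D)*v^2/(2g) = 0.027 * 547.41379 * 1.7689 / 19.62 = 1.33255 m

1.33255 m


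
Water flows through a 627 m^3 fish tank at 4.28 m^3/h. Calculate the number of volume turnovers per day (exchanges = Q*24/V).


Daily flow volume = 4.28 m^3/h * 24 h = 102.72 m^3/day
Exchanges = daily flow / tank volume = 102.72 / 627 = 0.163828 exchanges/day

0.163828 exchanges/day


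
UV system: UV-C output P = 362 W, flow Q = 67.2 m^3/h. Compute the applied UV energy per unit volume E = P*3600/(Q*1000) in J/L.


Energy delivered per hour = 362 W * 3600 s = 1303200 J/h
Volume treated per hour = 67.2 m^3/h * 1000 = 67200 L/h
dose = 1303200 / 67200 = 19.3929 J/L

19.3929 J/L


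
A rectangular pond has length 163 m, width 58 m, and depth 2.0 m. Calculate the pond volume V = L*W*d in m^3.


Base area = L * W = 163 * 58 = 9454 m^2
Volume = area * depth = 9454 * 2.0 = 18908 m^3

18908 m^3


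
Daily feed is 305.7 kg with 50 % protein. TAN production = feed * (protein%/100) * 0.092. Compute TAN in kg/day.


Protein in feed = 305.7 * 50/100 = 152.85 kg/day
TAN = protein * 0.092 = 152.85 * 0.092 = 14.0622 kg/day

14.0622 kg/day


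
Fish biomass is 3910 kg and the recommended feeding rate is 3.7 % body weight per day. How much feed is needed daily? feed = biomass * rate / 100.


Feeding rate fraction = 3.7% / 100 = 0.037
Daily feed = 3910 kg * 0.037 = 144.67 kg/day

144.67 kg/day


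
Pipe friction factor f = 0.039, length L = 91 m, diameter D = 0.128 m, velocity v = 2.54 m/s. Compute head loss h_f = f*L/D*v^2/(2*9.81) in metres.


v^2 = 2.54^2 = 6.4516 m^2/s^2
L/D = 91/0.128 = 710.9375
h_f = f*(L/D)*v^2/(2g) = 0.039 * 710.9375 * 6.4516 / 19.62 = 9.11726 m

9.11726 m


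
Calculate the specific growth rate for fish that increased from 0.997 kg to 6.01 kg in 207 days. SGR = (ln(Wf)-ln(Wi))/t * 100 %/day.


ln(W_f) = ln(6.01) = 1.7934247
ln(W_i) = ln(0.997) = -0.003004509
ln(W_f) - ln(W_i) = 1.7934247 - -0.003004509 = 1.7964292
SGR = 1.7964292 / 207 * 100 = 0.86784 %/day

0.86784 %/day


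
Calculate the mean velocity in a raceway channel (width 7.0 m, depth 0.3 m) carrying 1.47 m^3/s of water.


Cross-sectional area = W * d = 7.0 * 0.3 = 2.1 m^2
Velocity = Q / A = 1.47 / 2.1 = 0.7 m/s

0.7 m/s


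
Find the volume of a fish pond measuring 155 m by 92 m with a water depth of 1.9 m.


Base area = L * W = 155 * 92 = 14260 m^2
Volume = area * depth = 14260 * 1.9 = 27094 m^3

27094 m^3


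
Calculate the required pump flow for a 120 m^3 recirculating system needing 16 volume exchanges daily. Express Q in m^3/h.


Daily recirculation volume = 120 m^3 * 16 = 1920 m^3/day
Flow rate Q = daily volume / 24 h = 1920 / 24 = 80 m^3/h

80 m^3/h


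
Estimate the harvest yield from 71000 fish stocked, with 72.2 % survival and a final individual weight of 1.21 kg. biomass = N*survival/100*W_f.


Survivors = 71000 * 72.2/100 = 51262 fish
Harvest biomass = survivors * W_f = 51262 * 1.21 = 62027.02 kg

62027.02 kg


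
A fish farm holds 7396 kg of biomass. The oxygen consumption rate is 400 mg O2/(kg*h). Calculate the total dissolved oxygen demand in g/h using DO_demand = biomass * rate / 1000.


Total O2 consumption (mg/h) = 7396 kg * 400 mg/(kg*h) = 2958400 mg/h
Convert to g/h: 2958400 / 1000 = 2958.4 g/h

2958.4 g/h


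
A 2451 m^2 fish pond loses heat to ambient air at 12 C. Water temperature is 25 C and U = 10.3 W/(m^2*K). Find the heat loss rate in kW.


Temperature difference dT = 25 - 12 = 13 K
Heat loss (W) = U * A * dT = 10.3 * 2451 * 13 = 328188.9 W
Convert to kW: 328188.9 / 1000 = 328.1889 kW

328.1889 kW
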